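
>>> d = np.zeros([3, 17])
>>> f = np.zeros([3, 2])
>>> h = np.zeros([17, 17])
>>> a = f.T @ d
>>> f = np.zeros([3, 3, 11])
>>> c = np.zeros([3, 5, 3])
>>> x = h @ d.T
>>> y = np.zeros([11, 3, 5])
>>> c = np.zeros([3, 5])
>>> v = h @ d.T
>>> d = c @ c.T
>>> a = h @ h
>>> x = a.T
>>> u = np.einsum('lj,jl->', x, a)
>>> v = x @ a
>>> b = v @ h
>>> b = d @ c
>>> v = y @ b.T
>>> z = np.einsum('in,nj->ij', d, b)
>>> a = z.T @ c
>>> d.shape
(3, 3)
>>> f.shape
(3, 3, 11)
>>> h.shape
(17, 17)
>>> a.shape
(5, 5)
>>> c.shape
(3, 5)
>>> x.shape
(17, 17)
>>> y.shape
(11, 3, 5)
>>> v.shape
(11, 3, 3)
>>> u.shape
()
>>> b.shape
(3, 5)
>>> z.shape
(3, 5)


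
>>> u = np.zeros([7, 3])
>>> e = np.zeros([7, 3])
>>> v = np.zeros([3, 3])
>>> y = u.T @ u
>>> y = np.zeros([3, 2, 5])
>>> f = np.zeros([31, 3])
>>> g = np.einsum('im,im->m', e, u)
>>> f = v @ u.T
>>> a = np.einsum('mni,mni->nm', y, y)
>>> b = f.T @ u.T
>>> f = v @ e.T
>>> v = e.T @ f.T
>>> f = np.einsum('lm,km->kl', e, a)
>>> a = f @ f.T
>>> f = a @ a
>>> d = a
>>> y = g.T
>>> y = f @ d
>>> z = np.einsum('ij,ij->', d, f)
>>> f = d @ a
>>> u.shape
(7, 3)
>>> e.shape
(7, 3)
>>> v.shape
(3, 3)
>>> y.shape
(2, 2)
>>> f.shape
(2, 2)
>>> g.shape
(3,)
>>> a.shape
(2, 2)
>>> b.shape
(7, 7)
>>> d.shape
(2, 2)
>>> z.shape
()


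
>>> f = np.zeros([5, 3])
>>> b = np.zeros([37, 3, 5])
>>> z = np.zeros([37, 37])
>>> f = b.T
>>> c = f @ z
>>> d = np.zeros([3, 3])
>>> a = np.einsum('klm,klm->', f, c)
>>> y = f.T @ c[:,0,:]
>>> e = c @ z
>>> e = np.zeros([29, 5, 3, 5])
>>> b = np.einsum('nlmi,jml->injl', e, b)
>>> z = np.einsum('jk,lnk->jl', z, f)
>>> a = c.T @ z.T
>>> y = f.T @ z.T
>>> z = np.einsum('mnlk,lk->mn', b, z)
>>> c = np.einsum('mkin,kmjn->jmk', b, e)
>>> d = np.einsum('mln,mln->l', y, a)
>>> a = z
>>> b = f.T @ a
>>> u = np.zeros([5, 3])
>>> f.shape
(5, 3, 37)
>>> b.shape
(37, 3, 29)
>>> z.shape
(5, 29)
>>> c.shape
(3, 5, 29)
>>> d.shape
(3,)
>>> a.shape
(5, 29)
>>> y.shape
(37, 3, 37)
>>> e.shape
(29, 5, 3, 5)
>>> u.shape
(5, 3)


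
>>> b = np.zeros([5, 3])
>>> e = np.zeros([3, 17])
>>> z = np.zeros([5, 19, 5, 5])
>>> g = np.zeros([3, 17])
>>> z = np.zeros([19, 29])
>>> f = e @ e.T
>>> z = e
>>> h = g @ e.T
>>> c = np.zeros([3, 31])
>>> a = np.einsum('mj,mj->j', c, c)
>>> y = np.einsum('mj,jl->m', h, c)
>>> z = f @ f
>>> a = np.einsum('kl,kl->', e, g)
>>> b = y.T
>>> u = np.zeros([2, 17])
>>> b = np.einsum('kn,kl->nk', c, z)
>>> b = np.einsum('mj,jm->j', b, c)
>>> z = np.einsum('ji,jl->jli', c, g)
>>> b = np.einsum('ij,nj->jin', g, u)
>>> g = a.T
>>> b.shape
(17, 3, 2)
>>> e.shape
(3, 17)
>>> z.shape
(3, 17, 31)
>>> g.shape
()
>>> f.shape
(3, 3)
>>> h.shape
(3, 3)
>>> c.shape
(3, 31)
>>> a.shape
()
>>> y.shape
(3,)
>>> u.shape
(2, 17)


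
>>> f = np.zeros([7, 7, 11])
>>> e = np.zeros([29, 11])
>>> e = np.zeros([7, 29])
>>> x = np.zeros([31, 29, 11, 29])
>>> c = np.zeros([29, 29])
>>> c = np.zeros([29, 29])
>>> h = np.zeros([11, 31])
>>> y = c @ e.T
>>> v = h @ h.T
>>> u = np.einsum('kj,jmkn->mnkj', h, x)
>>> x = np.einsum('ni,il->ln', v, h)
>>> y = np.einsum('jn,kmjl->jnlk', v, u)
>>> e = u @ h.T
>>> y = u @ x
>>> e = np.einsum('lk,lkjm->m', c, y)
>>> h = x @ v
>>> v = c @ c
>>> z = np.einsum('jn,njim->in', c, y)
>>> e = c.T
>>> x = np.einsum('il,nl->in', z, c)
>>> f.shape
(7, 7, 11)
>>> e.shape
(29, 29)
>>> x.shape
(11, 29)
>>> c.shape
(29, 29)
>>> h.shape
(31, 11)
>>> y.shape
(29, 29, 11, 11)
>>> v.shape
(29, 29)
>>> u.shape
(29, 29, 11, 31)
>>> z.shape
(11, 29)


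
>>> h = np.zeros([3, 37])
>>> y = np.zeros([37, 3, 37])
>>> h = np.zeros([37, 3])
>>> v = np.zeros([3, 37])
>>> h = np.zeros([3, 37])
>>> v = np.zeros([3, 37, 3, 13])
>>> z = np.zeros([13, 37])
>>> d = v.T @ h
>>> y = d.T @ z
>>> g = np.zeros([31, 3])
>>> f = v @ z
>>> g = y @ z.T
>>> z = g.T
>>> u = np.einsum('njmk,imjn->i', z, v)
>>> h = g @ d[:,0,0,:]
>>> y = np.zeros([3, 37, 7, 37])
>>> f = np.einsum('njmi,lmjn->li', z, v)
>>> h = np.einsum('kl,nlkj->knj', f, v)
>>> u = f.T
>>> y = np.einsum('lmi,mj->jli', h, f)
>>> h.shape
(3, 3, 13)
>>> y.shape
(37, 3, 13)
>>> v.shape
(3, 37, 3, 13)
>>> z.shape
(13, 3, 37, 37)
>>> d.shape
(13, 3, 37, 37)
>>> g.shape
(37, 37, 3, 13)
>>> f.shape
(3, 37)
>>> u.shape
(37, 3)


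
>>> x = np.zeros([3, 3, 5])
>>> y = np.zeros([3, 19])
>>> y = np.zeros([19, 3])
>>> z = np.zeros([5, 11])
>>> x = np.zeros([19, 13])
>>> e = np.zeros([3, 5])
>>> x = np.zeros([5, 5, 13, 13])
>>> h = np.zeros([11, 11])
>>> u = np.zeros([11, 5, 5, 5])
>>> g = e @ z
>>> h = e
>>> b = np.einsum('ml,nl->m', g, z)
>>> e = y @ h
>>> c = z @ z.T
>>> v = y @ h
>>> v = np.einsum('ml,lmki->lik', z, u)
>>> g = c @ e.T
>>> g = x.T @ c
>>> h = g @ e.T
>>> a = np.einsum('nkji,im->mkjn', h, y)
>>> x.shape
(5, 5, 13, 13)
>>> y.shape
(19, 3)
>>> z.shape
(5, 11)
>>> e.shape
(19, 5)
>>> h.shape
(13, 13, 5, 19)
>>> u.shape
(11, 5, 5, 5)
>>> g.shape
(13, 13, 5, 5)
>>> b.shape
(3,)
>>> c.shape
(5, 5)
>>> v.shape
(11, 5, 5)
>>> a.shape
(3, 13, 5, 13)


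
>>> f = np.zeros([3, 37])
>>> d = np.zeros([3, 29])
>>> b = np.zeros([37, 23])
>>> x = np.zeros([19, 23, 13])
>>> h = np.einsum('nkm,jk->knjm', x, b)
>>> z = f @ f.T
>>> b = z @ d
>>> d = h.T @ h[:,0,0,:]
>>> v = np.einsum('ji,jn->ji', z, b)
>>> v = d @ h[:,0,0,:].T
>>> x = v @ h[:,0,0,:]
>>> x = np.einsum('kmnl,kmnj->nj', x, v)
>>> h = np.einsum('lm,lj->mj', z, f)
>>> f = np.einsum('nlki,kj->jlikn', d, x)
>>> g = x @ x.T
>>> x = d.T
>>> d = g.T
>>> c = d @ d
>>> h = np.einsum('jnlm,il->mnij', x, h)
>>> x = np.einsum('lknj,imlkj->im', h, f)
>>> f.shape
(23, 37, 13, 19, 13)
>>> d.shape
(19, 19)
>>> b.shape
(3, 29)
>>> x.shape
(23, 37)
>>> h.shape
(13, 19, 3, 13)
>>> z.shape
(3, 3)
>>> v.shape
(13, 37, 19, 23)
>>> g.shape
(19, 19)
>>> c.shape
(19, 19)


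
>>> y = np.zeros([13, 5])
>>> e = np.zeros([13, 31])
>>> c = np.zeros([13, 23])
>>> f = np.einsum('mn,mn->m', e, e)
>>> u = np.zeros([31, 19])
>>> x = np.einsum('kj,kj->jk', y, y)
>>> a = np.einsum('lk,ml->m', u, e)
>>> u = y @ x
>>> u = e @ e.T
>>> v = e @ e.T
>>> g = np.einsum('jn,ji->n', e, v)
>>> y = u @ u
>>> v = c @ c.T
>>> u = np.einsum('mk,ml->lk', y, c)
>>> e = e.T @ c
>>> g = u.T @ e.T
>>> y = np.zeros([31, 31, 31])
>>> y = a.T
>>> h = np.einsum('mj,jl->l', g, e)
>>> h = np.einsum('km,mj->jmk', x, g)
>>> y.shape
(13,)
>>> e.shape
(31, 23)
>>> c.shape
(13, 23)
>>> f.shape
(13,)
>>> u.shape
(23, 13)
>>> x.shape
(5, 13)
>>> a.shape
(13,)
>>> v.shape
(13, 13)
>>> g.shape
(13, 31)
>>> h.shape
(31, 13, 5)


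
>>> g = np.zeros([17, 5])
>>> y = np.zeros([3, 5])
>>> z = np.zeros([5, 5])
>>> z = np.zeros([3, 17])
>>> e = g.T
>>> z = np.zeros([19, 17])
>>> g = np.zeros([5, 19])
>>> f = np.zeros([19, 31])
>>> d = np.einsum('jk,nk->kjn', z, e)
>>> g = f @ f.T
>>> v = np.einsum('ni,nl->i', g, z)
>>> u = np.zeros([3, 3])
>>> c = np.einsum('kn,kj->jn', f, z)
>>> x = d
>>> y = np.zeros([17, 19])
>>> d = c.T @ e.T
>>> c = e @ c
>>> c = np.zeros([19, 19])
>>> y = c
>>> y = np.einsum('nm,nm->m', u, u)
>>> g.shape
(19, 19)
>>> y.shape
(3,)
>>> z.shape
(19, 17)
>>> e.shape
(5, 17)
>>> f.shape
(19, 31)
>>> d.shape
(31, 5)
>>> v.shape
(19,)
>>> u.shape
(3, 3)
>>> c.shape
(19, 19)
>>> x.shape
(17, 19, 5)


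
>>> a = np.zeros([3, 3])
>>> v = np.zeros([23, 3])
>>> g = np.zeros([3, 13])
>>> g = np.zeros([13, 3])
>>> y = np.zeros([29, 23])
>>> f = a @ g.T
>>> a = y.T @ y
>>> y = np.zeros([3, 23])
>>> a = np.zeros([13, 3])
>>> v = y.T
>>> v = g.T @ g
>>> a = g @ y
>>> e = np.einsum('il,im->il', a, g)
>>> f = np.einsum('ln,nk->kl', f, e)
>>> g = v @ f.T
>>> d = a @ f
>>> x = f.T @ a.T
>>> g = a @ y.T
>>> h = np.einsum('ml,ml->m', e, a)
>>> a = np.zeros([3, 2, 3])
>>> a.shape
(3, 2, 3)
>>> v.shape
(3, 3)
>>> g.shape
(13, 3)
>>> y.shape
(3, 23)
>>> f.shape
(23, 3)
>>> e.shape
(13, 23)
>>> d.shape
(13, 3)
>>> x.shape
(3, 13)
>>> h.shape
(13,)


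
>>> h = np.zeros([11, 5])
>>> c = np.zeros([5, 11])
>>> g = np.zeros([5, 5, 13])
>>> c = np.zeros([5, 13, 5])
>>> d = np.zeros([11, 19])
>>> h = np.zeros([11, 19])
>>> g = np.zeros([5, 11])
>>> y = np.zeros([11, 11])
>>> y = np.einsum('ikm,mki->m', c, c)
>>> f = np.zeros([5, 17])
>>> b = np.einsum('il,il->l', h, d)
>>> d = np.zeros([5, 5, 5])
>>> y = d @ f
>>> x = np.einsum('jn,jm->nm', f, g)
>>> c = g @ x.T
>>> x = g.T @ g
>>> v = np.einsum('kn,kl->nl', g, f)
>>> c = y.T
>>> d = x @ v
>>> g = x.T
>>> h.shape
(11, 19)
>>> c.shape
(17, 5, 5)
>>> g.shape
(11, 11)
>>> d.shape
(11, 17)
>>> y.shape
(5, 5, 17)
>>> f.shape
(5, 17)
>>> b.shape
(19,)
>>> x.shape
(11, 11)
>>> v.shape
(11, 17)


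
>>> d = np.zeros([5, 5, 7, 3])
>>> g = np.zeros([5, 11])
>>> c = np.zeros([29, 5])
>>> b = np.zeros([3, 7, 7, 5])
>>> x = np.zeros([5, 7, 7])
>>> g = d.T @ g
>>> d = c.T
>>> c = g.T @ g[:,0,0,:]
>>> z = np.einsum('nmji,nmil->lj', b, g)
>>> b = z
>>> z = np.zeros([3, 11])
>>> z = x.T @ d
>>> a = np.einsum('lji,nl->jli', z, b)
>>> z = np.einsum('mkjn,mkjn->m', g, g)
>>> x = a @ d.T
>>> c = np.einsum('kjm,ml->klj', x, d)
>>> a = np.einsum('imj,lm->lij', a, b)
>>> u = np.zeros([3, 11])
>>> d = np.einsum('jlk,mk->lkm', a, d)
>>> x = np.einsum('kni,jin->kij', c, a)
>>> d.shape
(7, 29, 5)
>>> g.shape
(3, 7, 5, 11)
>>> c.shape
(7, 29, 7)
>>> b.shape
(11, 7)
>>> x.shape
(7, 7, 11)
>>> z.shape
(3,)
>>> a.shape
(11, 7, 29)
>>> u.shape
(3, 11)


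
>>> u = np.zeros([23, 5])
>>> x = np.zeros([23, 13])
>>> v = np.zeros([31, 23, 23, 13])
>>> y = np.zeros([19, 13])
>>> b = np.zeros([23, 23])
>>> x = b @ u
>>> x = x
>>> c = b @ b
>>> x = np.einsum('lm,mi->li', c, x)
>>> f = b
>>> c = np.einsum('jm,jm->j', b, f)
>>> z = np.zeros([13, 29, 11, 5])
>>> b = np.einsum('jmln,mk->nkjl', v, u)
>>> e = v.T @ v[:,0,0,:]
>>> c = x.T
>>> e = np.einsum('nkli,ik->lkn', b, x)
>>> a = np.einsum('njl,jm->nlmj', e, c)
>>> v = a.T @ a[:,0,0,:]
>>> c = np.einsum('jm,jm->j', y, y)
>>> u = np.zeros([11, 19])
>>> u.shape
(11, 19)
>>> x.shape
(23, 5)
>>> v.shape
(5, 23, 13, 5)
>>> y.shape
(19, 13)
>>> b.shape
(13, 5, 31, 23)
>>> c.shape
(19,)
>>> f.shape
(23, 23)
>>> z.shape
(13, 29, 11, 5)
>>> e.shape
(31, 5, 13)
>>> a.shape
(31, 13, 23, 5)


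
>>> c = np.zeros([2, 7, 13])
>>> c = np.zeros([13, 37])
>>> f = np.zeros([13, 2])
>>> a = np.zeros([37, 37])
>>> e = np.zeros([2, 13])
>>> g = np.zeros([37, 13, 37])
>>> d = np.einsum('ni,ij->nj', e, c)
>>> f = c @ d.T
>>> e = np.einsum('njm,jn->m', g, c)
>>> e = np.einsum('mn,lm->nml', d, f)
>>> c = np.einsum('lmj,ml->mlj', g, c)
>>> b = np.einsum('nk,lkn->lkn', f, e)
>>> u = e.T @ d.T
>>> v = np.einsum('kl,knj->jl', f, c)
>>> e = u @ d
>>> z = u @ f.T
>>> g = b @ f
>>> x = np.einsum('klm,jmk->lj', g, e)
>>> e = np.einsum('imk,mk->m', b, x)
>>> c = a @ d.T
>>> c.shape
(37, 2)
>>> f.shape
(13, 2)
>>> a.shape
(37, 37)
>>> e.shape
(2,)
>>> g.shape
(37, 2, 2)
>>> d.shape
(2, 37)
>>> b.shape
(37, 2, 13)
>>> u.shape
(13, 2, 2)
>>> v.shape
(37, 2)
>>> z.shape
(13, 2, 13)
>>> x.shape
(2, 13)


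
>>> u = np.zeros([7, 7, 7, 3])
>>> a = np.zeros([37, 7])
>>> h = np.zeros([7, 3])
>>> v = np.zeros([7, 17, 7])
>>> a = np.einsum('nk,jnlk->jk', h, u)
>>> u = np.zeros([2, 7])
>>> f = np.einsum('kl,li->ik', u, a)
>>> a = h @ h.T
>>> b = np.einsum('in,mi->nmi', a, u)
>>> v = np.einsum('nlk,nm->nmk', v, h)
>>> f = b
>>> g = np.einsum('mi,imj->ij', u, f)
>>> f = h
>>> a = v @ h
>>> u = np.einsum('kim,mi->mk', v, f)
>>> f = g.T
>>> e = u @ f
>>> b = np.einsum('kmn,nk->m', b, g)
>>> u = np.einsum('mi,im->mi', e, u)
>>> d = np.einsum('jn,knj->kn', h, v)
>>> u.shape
(7, 7)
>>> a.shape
(7, 3, 3)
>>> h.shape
(7, 3)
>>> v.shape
(7, 3, 7)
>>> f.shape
(7, 7)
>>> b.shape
(2,)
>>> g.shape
(7, 7)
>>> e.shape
(7, 7)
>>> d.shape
(7, 3)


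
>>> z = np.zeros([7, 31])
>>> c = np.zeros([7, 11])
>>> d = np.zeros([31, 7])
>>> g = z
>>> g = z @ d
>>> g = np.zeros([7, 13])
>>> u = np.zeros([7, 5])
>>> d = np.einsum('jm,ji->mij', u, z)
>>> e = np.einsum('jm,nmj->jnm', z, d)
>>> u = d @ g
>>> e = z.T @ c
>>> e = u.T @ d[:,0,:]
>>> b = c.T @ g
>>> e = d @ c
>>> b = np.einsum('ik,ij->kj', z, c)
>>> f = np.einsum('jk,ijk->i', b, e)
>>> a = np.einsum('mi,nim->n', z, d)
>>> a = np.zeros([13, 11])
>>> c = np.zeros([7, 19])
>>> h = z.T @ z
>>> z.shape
(7, 31)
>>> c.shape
(7, 19)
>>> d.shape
(5, 31, 7)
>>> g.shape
(7, 13)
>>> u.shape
(5, 31, 13)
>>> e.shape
(5, 31, 11)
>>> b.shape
(31, 11)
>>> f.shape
(5,)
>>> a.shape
(13, 11)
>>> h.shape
(31, 31)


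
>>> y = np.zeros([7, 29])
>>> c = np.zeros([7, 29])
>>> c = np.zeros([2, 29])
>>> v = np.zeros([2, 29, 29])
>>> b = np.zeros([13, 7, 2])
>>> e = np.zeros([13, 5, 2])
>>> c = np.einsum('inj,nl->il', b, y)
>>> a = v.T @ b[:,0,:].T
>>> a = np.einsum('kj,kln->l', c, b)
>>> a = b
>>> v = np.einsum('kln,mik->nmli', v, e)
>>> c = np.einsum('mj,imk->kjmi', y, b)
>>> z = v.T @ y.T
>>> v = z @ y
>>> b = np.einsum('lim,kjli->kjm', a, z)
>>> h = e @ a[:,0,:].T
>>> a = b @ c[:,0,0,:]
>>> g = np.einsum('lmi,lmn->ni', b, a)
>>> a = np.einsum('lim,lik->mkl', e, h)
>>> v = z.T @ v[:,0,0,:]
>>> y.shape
(7, 29)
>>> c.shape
(2, 29, 7, 13)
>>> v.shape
(7, 13, 29, 29)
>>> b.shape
(5, 29, 2)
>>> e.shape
(13, 5, 2)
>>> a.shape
(2, 13, 13)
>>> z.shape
(5, 29, 13, 7)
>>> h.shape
(13, 5, 13)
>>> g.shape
(13, 2)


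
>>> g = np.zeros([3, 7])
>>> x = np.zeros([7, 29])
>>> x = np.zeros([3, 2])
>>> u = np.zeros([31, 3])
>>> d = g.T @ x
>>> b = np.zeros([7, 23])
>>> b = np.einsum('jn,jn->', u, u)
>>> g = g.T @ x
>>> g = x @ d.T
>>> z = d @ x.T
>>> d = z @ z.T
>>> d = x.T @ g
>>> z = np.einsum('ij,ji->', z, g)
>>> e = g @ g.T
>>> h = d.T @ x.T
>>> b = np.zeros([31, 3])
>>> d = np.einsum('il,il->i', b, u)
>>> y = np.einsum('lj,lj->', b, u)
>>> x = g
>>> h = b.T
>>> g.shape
(3, 7)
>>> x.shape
(3, 7)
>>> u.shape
(31, 3)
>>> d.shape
(31,)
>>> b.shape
(31, 3)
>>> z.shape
()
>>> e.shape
(3, 3)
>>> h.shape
(3, 31)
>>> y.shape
()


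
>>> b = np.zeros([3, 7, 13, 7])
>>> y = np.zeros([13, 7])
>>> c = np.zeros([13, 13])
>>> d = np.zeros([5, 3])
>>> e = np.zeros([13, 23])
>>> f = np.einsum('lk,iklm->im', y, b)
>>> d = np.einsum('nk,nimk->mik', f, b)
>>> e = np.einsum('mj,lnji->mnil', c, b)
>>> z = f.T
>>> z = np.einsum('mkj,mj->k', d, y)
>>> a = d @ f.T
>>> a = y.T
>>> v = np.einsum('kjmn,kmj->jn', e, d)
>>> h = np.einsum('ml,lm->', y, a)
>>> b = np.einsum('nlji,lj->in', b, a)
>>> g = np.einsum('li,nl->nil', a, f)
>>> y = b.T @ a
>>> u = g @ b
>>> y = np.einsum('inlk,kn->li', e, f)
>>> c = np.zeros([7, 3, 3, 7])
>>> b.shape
(7, 3)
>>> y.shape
(7, 13)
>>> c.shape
(7, 3, 3, 7)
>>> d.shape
(13, 7, 7)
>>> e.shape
(13, 7, 7, 3)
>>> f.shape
(3, 7)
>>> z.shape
(7,)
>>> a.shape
(7, 13)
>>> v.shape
(7, 3)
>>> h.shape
()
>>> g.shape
(3, 13, 7)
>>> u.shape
(3, 13, 3)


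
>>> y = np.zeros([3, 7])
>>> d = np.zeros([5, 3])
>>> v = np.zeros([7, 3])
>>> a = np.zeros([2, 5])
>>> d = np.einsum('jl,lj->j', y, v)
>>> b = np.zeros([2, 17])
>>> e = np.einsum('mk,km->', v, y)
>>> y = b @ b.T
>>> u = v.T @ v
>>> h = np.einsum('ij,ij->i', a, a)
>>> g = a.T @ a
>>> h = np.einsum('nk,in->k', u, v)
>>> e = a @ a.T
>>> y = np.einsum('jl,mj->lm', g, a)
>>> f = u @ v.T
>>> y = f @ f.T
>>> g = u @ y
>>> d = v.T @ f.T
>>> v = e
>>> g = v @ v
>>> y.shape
(3, 3)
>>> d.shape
(3, 3)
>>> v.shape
(2, 2)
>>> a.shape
(2, 5)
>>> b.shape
(2, 17)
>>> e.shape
(2, 2)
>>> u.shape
(3, 3)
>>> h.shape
(3,)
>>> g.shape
(2, 2)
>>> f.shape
(3, 7)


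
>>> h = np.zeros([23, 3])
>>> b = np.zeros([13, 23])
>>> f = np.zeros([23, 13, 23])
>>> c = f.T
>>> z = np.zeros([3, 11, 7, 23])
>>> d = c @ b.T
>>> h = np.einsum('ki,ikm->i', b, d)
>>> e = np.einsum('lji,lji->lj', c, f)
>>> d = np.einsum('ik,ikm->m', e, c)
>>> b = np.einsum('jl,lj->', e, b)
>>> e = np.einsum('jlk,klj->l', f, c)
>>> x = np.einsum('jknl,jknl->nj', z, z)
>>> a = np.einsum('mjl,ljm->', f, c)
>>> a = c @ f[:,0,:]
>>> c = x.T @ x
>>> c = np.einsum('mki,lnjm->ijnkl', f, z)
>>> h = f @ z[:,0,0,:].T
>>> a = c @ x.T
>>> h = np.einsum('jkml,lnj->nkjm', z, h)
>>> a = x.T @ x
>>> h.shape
(13, 11, 3, 7)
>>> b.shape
()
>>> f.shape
(23, 13, 23)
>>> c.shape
(23, 7, 11, 13, 3)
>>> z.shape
(3, 11, 7, 23)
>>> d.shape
(23,)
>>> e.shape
(13,)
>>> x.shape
(7, 3)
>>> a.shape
(3, 3)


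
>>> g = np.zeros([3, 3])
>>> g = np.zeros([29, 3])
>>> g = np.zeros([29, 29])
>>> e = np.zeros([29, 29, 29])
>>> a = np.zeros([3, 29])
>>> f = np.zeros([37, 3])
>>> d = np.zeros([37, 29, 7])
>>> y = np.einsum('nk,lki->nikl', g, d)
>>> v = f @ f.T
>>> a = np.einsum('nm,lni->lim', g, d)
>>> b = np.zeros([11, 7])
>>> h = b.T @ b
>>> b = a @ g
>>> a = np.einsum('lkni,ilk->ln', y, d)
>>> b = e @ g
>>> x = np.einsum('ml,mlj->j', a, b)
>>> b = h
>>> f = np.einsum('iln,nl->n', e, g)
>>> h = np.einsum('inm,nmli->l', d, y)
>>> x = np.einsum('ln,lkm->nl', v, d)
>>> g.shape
(29, 29)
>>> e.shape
(29, 29, 29)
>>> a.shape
(29, 29)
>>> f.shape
(29,)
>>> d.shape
(37, 29, 7)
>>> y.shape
(29, 7, 29, 37)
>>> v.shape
(37, 37)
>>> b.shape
(7, 7)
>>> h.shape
(29,)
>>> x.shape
(37, 37)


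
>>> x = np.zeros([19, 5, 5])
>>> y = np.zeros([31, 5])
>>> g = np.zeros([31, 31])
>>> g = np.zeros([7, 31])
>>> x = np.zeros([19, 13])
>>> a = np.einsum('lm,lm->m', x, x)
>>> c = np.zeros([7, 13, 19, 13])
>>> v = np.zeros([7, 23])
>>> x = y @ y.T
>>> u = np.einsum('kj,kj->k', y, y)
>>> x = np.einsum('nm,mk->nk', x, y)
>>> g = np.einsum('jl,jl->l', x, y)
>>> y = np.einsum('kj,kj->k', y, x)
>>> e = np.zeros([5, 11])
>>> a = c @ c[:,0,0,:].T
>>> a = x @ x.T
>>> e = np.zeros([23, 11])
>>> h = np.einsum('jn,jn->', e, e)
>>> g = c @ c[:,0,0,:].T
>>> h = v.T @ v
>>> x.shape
(31, 5)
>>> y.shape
(31,)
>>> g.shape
(7, 13, 19, 7)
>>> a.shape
(31, 31)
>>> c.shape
(7, 13, 19, 13)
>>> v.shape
(7, 23)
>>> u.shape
(31,)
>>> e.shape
(23, 11)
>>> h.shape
(23, 23)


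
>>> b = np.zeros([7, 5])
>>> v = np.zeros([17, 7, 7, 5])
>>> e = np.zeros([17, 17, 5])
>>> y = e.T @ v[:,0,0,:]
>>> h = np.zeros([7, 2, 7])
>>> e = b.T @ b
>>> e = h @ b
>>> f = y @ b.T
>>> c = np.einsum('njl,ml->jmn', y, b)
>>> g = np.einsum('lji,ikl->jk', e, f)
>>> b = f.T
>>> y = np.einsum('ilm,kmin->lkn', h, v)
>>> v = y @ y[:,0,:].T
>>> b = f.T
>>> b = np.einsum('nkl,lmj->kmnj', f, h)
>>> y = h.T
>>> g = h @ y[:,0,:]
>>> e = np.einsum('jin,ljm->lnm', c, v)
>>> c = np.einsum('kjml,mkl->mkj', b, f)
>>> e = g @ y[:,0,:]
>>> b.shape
(17, 2, 5, 7)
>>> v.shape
(2, 17, 2)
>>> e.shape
(7, 2, 7)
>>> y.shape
(7, 2, 7)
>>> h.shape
(7, 2, 7)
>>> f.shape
(5, 17, 7)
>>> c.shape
(5, 17, 2)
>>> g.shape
(7, 2, 7)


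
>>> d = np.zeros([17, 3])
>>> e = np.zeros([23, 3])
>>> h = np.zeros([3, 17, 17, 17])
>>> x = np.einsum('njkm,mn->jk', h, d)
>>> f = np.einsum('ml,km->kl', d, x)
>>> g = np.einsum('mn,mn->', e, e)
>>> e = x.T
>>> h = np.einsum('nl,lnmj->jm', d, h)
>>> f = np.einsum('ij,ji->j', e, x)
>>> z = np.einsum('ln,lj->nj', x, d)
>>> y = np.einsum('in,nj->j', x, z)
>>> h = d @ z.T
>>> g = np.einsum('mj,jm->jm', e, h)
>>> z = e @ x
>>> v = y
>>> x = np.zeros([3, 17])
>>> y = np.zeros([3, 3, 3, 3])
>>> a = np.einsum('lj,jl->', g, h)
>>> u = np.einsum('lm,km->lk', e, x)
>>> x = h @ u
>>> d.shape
(17, 3)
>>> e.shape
(17, 17)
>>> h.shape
(17, 17)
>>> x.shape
(17, 3)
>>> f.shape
(17,)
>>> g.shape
(17, 17)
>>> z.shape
(17, 17)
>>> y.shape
(3, 3, 3, 3)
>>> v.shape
(3,)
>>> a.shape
()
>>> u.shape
(17, 3)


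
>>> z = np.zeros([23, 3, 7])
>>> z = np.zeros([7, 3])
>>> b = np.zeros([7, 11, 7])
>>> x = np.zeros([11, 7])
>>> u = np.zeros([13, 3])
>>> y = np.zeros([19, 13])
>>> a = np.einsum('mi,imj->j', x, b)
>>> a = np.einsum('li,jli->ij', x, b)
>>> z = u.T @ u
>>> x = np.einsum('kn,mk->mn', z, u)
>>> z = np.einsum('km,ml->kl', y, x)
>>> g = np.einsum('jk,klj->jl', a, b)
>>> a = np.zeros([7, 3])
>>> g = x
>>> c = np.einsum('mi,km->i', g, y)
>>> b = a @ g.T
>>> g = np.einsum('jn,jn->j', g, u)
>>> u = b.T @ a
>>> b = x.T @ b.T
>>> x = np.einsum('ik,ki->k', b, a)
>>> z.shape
(19, 3)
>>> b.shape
(3, 7)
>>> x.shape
(7,)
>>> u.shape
(13, 3)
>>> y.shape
(19, 13)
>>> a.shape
(7, 3)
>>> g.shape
(13,)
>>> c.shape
(3,)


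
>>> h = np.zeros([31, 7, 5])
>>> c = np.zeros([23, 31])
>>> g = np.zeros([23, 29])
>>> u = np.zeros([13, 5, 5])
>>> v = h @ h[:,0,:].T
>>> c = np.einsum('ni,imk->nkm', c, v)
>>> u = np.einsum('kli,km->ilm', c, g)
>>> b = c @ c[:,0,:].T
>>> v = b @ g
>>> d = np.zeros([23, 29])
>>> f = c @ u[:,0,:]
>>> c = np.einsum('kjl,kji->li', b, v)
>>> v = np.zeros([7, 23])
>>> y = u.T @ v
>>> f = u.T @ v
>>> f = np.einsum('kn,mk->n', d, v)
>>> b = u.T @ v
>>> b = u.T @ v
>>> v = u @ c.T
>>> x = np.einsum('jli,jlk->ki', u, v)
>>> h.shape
(31, 7, 5)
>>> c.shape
(23, 29)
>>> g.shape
(23, 29)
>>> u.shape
(7, 31, 29)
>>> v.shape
(7, 31, 23)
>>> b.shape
(29, 31, 23)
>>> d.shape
(23, 29)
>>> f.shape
(29,)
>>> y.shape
(29, 31, 23)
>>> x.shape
(23, 29)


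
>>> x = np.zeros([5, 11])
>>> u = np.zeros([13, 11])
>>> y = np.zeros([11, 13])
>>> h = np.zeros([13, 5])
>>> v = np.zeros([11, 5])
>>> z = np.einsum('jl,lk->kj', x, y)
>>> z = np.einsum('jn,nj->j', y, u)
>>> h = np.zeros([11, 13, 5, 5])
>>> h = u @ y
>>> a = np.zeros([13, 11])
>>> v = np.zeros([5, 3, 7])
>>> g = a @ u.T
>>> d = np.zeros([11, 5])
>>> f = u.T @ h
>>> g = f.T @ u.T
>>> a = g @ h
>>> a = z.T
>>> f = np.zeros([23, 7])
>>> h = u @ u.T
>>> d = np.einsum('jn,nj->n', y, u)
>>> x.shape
(5, 11)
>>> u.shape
(13, 11)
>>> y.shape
(11, 13)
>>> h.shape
(13, 13)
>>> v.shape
(5, 3, 7)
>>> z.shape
(11,)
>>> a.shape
(11,)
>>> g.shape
(13, 13)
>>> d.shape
(13,)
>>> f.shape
(23, 7)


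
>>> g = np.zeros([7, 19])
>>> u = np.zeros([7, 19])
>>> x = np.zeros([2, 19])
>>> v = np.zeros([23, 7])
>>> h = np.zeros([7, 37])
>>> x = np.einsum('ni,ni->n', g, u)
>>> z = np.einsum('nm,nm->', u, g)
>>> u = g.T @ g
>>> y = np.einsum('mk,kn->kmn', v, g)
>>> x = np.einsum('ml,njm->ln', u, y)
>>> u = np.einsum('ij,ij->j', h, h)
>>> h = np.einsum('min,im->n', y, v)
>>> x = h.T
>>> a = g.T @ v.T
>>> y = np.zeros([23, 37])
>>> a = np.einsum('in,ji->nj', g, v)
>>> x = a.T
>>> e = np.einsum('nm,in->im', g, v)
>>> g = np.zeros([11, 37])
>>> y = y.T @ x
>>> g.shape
(11, 37)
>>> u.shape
(37,)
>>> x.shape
(23, 19)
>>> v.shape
(23, 7)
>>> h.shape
(19,)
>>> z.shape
()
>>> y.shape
(37, 19)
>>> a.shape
(19, 23)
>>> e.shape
(23, 19)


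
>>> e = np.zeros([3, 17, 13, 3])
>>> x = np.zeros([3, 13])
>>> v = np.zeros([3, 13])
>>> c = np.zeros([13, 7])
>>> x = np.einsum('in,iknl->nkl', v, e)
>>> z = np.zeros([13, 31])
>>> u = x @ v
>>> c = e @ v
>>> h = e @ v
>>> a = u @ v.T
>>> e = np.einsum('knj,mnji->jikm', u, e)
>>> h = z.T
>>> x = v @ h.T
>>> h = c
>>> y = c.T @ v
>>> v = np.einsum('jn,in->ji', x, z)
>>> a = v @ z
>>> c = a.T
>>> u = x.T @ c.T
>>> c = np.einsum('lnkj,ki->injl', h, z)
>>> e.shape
(13, 3, 13, 3)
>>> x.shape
(3, 31)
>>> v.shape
(3, 13)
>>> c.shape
(31, 17, 13, 3)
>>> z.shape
(13, 31)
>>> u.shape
(31, 31)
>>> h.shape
(3, 17, 13, 13)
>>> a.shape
(3, 31)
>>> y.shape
(13, 13, 17, 13)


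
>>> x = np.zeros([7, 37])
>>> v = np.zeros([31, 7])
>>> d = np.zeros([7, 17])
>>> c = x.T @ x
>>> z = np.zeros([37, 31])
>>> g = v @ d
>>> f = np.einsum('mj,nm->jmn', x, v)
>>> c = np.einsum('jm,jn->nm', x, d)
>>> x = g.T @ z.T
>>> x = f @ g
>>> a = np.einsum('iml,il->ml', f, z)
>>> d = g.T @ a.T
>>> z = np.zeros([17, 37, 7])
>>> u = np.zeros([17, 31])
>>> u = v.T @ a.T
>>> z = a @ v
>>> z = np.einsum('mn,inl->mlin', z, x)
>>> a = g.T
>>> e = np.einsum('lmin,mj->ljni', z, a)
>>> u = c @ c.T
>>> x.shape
(37, 7, 17)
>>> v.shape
(31, 7)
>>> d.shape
(17, 7)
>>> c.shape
(17, 37)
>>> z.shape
(7, 17, 37, 7)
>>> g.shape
(31, 17)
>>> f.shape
(37, 7, 31)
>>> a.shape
(17, 31)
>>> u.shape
(17, 17)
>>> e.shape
(7, 31, 7, 37)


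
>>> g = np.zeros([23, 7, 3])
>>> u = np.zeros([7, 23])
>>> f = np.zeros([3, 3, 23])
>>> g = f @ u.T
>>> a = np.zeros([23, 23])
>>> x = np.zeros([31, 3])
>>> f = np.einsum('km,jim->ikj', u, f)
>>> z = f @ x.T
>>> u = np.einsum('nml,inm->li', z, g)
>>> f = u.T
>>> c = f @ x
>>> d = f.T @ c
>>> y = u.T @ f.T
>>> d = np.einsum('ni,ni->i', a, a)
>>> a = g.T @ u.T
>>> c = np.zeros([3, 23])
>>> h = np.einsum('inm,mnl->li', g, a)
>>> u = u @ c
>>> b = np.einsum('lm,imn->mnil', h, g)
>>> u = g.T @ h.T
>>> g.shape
(3, 3, 7)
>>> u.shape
(7, 3, 31)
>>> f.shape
(3, 31)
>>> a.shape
(7, 3, 31)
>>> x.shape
(31, 3)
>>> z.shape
(3, 7, 31)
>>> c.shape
(3, 23)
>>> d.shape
(23,)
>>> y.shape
(3, 3)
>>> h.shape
(31, 3)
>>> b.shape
(3, 7, 3, 31)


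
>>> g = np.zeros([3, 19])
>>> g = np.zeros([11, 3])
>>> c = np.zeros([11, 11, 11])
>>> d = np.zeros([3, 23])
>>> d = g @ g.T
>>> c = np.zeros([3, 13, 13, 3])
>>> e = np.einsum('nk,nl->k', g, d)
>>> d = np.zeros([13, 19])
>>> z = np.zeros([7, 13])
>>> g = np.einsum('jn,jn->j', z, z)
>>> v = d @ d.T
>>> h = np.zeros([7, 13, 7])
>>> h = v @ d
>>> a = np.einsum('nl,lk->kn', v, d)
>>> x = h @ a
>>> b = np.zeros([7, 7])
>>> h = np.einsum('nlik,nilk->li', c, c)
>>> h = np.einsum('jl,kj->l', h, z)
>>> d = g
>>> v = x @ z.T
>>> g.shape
(7,)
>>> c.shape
(3, 13, 13, 3)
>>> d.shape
(7,)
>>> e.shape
(3,)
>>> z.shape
(7, 13)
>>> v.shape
(13, 7)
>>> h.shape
(13,)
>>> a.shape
(19, 13)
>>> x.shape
(13, 13)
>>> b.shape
(7, 7)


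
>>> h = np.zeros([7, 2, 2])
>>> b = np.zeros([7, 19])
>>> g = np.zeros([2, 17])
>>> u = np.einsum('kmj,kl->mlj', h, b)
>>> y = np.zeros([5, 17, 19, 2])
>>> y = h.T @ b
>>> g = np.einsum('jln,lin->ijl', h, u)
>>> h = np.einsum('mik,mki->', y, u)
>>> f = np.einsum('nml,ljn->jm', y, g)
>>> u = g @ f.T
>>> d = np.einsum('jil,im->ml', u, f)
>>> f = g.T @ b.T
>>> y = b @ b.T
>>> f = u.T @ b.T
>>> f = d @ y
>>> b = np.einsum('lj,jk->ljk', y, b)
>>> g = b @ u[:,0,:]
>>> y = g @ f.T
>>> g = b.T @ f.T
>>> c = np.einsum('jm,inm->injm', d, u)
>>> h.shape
()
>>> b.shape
(7, 7, 19)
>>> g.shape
(19, 7, 2)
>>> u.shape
(19, 7, 7)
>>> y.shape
(7, 7, 2)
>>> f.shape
(2, 7)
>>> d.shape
(2, 7)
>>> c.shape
(19, 7, 2, 7)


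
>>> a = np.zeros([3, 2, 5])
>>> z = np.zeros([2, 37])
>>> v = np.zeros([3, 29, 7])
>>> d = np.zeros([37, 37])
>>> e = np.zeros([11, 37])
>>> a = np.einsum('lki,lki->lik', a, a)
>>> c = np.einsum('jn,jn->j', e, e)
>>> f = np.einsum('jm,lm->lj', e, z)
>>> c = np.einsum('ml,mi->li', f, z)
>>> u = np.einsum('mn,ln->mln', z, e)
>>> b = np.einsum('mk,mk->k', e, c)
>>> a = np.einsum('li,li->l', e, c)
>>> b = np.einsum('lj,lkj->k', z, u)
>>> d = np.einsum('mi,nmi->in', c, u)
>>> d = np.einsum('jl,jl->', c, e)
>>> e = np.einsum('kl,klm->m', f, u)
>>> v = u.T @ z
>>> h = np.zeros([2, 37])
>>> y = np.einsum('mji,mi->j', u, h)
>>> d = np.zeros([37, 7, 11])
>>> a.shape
(11,)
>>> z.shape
(2, 37)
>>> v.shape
(37, 11, 37)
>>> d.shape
(37, 7, 11)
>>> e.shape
(37,)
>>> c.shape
(11, 37)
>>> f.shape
(2, 11)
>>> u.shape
(2, 11, 37)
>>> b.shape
(11,)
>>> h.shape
(2, 37)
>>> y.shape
(11,)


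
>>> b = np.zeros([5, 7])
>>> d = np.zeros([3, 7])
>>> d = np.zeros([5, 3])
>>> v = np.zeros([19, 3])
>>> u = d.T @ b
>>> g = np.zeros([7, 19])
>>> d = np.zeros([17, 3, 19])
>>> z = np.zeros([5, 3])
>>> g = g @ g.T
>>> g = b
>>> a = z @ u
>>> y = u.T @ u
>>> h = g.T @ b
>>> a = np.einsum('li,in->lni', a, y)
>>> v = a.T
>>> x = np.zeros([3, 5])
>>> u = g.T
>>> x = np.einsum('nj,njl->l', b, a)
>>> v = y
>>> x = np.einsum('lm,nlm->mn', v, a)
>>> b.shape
(5, 7)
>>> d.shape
(17, 3, 19)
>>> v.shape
(7, 7)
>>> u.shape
(7, 5)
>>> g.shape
(5, 7)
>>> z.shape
(5, 3)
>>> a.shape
(5, 7, 7)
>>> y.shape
(7, 7)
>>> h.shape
(7, 7)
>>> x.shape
(7, 5)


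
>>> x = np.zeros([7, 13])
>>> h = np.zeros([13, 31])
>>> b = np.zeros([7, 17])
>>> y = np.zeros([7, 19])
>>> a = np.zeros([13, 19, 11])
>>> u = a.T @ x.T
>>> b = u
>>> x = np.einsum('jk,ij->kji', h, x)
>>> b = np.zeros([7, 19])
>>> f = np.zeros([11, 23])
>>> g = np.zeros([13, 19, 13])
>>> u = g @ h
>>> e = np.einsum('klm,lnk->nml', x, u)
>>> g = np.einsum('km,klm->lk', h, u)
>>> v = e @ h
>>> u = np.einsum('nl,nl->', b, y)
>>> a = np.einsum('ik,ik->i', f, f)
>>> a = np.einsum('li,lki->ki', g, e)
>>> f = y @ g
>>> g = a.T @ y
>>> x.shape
(31, 13, 7)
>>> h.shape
(13, 31)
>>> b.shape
(7, 19)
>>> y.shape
(7, 19)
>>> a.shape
(7, 13)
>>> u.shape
()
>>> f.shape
(7, 13)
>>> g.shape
(13, 19)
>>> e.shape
(19, 7, 13)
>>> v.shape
(19, 7, 31)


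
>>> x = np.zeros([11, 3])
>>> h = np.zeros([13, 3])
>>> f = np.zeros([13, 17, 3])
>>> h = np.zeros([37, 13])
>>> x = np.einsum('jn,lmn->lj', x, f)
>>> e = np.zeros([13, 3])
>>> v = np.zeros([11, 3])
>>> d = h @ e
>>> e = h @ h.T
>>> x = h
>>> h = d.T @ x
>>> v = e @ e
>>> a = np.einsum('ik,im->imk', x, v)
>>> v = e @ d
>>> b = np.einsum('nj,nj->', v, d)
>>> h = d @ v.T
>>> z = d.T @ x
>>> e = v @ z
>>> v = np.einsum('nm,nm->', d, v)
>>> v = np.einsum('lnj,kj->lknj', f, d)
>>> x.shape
(37, 13)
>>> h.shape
(37, 37)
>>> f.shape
(13, 17, 3)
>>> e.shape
(37, 13)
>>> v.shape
(13, 37, 17, 3)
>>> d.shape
(37, 3)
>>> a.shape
(37, 37, 13)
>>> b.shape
()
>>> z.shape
(3, 13)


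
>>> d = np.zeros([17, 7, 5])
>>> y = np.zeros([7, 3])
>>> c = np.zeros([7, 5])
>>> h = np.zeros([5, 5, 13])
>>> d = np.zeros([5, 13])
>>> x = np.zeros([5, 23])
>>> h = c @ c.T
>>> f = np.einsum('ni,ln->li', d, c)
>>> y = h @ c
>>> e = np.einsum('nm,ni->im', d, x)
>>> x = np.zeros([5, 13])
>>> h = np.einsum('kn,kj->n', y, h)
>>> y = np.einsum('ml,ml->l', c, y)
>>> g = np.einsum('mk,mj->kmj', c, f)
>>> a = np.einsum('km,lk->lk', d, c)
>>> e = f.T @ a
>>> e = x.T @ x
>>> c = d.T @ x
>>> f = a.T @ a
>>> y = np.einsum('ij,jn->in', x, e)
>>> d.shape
(5, 13)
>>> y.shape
(5, 13)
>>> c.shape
(13, 13)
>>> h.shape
(5,)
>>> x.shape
(5, 13)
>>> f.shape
(5, 5)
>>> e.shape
(13, 13)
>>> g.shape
(5, 7, 13)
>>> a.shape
(7, 5)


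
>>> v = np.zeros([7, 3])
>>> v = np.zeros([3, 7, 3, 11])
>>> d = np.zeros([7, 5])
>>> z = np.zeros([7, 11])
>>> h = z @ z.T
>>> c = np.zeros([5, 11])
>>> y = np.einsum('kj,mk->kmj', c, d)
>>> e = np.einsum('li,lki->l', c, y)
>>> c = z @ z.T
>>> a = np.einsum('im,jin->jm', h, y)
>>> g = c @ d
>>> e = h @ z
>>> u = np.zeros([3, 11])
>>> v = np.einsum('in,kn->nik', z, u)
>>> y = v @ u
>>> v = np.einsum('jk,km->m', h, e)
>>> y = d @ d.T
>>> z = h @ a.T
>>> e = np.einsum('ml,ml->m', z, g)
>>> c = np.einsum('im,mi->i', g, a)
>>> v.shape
(11,)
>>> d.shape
(7, 5)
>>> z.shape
(7, 5)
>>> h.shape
(7, 7)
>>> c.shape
(7,)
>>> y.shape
(7, 7)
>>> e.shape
(7,)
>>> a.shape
(5, 7)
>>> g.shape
(7, 5)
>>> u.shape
(3, 11)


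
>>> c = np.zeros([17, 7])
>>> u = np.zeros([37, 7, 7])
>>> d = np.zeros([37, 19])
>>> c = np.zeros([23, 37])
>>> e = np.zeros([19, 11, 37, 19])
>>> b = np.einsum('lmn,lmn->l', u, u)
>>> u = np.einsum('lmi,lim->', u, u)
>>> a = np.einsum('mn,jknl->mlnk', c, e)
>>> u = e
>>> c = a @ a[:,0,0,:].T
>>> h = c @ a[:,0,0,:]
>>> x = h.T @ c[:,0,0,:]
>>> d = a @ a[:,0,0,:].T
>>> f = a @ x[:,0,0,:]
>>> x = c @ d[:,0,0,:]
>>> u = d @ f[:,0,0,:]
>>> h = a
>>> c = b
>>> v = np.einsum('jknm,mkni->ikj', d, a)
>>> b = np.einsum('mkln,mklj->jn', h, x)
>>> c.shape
(37,)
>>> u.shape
(23, 19, 37, 23)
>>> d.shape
(23, 19, 37, 23)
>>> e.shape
(19, 11, 37, 19)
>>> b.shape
(23, 11)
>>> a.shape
(23, 19, 37, 11)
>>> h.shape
(23, 19, 37, 11)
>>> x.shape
(23, 19, 37, 23)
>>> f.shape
(23, 19, 37, 23)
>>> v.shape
(11, 19, 23)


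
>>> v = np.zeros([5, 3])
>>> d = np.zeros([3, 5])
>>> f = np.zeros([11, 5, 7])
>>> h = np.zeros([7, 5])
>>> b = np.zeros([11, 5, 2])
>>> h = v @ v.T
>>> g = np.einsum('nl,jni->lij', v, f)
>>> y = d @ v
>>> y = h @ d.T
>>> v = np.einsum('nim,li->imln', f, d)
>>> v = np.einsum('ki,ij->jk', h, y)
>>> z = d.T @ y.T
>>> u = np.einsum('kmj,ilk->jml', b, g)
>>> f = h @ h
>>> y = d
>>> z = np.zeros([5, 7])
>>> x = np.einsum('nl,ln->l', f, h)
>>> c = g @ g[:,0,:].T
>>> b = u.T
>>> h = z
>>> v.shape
(3, 5)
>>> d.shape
(3, 5)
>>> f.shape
(5, 5)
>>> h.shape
(5, 7)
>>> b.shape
(7, 5, 2)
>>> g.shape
(3, 7, 11)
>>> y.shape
(3, 5)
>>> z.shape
(5, 7)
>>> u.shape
(2, 5, 7)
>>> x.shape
(5,)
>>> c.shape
(3, 7, 3)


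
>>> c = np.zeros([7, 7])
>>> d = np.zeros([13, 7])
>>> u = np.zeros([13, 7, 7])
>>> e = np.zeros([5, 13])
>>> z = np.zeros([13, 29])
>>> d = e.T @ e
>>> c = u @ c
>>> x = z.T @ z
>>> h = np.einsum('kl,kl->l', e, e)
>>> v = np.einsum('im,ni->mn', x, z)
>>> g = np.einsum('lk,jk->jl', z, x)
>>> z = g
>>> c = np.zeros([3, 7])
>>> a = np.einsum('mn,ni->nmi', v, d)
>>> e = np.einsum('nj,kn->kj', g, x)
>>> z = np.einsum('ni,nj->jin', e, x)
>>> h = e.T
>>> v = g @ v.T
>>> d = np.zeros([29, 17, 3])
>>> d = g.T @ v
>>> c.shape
(3, 7)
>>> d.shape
(13, 29)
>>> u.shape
(13, 7, 7)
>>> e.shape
(29, 13)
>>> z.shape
(29, 13, 29)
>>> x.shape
(29, 29)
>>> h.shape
(13, 29)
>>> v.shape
(29, 29)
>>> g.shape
(29, 13)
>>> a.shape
(13, 29, 13)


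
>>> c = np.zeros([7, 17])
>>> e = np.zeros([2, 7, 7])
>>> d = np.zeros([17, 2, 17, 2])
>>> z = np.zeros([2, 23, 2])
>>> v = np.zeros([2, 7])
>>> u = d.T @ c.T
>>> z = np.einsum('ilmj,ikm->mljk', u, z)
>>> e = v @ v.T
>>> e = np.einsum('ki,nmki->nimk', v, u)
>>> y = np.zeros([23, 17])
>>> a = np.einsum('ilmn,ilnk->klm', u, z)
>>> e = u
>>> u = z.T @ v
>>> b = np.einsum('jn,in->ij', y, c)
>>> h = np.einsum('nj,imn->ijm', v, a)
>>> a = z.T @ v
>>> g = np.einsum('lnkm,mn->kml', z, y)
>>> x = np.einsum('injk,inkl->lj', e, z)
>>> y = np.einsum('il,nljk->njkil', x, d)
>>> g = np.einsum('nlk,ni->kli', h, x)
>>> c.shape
(7, 17)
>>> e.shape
(2, 17, 2, 7)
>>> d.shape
(17, 2, 17, 2)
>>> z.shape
(2, 17, 7, 23)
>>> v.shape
(2, 7)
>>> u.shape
(23, 7, 17, 7)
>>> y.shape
(17, 17, 2, 23, 2)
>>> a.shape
(23, 7, 17, 7)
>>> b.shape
(7, 23)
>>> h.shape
(23, 7, 17)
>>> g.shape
(17, 7, 2)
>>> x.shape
(23, 2)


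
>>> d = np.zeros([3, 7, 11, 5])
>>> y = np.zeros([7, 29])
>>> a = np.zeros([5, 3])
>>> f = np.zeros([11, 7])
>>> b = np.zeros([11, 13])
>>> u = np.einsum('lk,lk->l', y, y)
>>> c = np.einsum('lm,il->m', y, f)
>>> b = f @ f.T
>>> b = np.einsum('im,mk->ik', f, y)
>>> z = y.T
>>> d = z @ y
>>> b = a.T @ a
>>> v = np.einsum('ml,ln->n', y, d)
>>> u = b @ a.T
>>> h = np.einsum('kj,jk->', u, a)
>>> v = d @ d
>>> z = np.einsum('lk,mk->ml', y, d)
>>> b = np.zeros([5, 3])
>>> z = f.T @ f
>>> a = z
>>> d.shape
(29, 29)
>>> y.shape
(7, 29)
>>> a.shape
(7, 7)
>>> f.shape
(11, 7)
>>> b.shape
(5, 3)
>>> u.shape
(3, 5)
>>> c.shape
(29,)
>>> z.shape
(7, 7)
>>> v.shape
(29, 29)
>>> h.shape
()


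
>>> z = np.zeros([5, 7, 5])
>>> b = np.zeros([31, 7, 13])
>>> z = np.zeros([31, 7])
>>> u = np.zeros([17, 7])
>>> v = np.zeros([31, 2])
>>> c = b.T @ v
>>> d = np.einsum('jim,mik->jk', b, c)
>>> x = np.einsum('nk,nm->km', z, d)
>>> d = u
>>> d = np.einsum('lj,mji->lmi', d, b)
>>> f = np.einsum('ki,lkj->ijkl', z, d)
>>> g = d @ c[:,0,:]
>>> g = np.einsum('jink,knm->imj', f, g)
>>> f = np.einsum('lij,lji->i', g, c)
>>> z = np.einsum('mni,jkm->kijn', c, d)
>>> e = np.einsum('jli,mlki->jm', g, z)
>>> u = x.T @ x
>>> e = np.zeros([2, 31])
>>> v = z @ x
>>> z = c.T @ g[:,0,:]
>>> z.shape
(2, 7, 7)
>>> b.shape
(31, 7, 13)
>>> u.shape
(2, 2)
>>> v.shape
(31, 2, 17, 2)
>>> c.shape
(13, 7, 2)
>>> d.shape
(17, 31, 13)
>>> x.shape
(7, 2)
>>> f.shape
(2,)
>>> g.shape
(13, 2, 7)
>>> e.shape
(2, 31)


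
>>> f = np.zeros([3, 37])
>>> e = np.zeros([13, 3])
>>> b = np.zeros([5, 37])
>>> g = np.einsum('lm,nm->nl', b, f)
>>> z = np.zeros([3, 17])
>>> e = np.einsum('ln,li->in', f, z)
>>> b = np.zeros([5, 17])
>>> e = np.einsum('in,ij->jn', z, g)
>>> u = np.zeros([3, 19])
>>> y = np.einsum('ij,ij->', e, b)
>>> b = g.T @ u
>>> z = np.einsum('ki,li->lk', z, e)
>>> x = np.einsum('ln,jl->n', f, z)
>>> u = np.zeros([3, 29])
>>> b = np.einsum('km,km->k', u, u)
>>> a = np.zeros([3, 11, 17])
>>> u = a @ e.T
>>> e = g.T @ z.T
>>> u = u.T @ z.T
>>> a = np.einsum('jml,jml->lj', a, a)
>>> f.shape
(3, 37)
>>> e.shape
(5, 5)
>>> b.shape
(3,)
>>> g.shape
(3, 5)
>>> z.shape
(5, 3)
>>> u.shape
(5, 11, 5)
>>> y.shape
()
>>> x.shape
(37,)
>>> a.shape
(17, 3)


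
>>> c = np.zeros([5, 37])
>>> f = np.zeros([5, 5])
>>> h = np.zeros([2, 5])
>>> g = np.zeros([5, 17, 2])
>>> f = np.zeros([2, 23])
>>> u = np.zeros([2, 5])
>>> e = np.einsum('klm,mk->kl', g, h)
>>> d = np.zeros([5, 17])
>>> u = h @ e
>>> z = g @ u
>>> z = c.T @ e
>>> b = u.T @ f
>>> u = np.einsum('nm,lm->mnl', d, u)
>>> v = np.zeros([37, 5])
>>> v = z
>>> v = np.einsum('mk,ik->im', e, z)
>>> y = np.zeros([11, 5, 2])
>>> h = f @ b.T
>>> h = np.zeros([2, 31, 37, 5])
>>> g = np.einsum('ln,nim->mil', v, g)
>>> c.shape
(5, 37)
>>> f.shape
(2, 23)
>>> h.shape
(2, 31, 37, 5)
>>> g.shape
(2, 17, 37)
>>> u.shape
(17, 5, 2)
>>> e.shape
(5, 17)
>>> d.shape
(5, 17)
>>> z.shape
(37, 17)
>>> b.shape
(17, 23)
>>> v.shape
(37, 5)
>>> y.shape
(11, 5, 2)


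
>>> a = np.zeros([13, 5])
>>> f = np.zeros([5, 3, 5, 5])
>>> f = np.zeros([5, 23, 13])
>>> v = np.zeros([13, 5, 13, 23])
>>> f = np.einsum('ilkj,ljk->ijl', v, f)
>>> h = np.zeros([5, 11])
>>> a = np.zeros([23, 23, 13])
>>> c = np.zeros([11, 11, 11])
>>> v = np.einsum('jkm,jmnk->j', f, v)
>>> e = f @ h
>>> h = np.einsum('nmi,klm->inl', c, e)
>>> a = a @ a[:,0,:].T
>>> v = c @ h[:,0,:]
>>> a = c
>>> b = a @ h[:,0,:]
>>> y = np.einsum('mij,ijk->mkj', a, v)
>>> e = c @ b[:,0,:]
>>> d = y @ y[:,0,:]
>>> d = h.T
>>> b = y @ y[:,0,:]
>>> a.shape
(11, 11, 11)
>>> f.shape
(13, 23, 5)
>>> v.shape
(11, 11, 23)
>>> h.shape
(11, 11, 23)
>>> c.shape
(11, 11, 11)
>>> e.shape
(11, 11, 23)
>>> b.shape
(11, 23, 11)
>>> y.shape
(11, 23, 11)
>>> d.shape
(23, 11, 11)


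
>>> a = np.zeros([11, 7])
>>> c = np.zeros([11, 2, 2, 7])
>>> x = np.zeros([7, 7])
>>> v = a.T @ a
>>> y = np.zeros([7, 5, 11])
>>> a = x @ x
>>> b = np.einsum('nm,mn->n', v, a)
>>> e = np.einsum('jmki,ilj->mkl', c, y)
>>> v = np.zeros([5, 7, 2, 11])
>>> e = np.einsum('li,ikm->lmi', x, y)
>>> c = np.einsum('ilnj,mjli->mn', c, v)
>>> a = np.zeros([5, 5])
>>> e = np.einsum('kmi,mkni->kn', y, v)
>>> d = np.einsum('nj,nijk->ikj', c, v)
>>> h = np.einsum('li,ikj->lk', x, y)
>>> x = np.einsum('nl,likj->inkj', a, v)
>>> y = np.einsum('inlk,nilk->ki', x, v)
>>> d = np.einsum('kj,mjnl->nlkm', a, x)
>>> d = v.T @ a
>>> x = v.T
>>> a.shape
(5, 5)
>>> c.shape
(5, 2)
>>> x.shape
(11, 2, 7, 5)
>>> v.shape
(5, 7, 2, 11)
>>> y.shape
(11, 7)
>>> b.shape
(7,)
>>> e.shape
(7, 2)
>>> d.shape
(11, 2, 7, 5)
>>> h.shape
(7, 5)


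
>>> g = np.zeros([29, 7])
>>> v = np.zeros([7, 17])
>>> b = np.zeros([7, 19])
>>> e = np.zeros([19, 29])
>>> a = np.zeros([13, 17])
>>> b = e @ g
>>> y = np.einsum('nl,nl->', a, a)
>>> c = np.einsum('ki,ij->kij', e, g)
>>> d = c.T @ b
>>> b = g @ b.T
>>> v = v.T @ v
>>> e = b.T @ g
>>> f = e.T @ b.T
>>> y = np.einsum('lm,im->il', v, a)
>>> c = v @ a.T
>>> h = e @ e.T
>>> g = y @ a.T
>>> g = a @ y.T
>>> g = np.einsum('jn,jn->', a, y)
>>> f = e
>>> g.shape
()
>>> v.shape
(17, 17)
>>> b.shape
(29, 19)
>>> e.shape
(19, 7)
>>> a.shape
(13, 17)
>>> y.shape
(13, 17)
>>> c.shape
(17, 13)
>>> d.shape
(7, 29, 7)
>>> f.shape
(19, 7)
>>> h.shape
(19, 19)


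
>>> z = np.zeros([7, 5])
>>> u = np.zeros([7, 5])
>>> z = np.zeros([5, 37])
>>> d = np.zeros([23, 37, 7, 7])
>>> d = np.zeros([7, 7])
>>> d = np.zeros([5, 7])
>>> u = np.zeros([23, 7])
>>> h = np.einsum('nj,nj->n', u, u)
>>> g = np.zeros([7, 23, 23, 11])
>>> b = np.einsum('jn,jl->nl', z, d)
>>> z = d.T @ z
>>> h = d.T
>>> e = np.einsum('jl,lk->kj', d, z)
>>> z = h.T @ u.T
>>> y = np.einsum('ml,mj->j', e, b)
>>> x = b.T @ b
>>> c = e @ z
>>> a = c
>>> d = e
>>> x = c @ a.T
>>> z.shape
(5, 23)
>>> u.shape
(23, 7)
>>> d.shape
(37, 5)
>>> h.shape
(7, 5)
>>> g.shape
(7, 23, 23, 11)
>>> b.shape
(37, 7)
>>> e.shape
(37, 5)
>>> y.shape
(7,)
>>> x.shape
(37, 37)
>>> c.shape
(37, 23)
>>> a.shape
(37, 23)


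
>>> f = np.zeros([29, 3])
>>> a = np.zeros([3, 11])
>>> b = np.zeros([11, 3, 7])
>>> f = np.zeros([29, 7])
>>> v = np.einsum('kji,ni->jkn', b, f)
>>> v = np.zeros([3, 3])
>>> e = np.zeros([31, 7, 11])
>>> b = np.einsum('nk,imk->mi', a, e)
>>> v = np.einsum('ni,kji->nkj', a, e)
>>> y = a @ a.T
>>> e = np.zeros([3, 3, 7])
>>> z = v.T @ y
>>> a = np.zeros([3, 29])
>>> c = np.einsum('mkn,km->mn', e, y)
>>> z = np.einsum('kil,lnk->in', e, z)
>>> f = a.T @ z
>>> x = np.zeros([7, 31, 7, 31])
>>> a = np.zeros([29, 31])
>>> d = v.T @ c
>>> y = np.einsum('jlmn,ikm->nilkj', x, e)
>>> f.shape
(29, 31)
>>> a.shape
(29, 31)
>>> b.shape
(7, 31)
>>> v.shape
(3, 31, 7)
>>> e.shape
(3, 3, 7)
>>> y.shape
(31, 3, 31, 3, 7)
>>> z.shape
(3, 31)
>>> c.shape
(3, 7)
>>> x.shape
(7, 31, 7, 31)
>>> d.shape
(7, 31, 7)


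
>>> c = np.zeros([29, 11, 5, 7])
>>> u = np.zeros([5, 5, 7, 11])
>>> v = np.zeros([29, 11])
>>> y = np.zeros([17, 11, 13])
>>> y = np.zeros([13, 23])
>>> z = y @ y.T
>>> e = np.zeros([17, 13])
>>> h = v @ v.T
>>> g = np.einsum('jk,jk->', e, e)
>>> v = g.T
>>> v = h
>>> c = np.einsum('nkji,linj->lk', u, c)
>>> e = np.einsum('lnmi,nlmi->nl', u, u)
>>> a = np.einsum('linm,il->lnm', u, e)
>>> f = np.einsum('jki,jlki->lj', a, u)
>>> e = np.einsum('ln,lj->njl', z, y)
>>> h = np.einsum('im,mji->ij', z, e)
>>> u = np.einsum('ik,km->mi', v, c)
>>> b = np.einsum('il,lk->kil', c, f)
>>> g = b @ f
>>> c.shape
(29, 5)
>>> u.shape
(5, 29)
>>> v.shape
(29, 29)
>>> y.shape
(13, 23)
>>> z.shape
(13, 13)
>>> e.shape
(13, 23, 13)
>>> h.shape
(13, 23)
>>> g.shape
(5, 29, 5)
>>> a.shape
(5, 7, 11)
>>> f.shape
(5, 5)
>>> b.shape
(5, 29, 5)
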